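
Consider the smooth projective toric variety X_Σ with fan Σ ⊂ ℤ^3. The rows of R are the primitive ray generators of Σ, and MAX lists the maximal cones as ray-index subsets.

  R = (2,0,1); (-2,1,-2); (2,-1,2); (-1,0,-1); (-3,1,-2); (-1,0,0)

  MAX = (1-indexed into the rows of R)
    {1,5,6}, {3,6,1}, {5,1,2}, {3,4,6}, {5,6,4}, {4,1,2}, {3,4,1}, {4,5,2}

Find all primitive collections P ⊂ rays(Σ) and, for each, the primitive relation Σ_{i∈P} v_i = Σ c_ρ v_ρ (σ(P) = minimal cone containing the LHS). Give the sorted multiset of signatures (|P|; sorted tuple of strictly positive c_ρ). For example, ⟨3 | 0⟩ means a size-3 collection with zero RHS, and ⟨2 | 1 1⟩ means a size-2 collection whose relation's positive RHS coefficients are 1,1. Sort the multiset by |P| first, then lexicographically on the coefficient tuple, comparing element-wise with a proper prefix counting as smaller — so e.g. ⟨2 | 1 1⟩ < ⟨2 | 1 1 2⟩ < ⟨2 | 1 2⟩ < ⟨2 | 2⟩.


5 collections generate NE(X_Σ); each relation:

  P={2,3}:  v_{2} + v_{3} = 0  →  sig = ⟨2 | 0⟩
  P={2,6}:  v_{2} + v_{6} = v_{5}  →  sig = ⟨2 | 1⟩
  P={3,5}:  v_{3} + v_{5} = v_{6}  →  sig = ⟨2 | 1⟩
  P={1,4,6}:  v_{1} + v_{4} + v_{6} = 0  →  sig = ⟨3 | 0⟩
  P={1,4,5}:  v_{1} + v_{4} + v_{5} = v_{2}  →  sig = ⟨3 | 1⟩

Signatures (|P|; sorted positive RHS coefficients), sorted:
[⟨2 | 0⟩, ⟨2 | 1⟩, ⟨2 | 1⟩, ⟨3 | 0⟩, ⟨3 | 1⟩]


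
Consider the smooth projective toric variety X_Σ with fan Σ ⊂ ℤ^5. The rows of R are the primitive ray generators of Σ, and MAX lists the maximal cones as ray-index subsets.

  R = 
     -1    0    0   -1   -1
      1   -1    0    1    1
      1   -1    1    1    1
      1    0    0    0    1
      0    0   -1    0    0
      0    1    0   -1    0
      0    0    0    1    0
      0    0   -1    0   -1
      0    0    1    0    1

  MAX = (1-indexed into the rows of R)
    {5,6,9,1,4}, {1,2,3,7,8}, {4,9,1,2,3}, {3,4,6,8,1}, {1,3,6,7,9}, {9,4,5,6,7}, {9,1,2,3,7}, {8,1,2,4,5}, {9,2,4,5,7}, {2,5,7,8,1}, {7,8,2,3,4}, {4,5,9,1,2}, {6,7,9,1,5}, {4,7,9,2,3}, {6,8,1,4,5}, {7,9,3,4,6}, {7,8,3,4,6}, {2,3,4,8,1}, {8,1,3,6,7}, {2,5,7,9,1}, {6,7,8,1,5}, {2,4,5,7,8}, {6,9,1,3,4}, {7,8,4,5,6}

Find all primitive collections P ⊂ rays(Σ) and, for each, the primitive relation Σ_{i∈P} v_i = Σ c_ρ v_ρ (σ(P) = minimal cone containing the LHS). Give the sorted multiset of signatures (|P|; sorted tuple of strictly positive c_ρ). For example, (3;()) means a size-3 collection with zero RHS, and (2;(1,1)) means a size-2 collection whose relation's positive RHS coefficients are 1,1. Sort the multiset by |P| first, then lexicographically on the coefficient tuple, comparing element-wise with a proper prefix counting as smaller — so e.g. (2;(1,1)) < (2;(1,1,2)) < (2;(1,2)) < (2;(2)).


Δ(Σ) — 9 vertices, 4 min non-faces:

  P={8,9}:  v_{8} + v_{9} = 0  ⇒ sig = (2;())
  P={2,6}:  v_{2} + v_{6} = v_{4}  ⇒ sig = (2;(1))
  P={3,5}:  v_{3} + v_{5} = v_{2}  ⇒ sig = (2;(1))
  P={1,4,7}:  v_{1} + v_{4} + v_{7} = 0  ⇒ sig = (3;())

Signatures (|P|; sorted positive RHS coefficients), sorted:
    |P|=2: 3 collections, coeffs (), (1), (1)
    |P|=3: 1 collection, coeffs ()


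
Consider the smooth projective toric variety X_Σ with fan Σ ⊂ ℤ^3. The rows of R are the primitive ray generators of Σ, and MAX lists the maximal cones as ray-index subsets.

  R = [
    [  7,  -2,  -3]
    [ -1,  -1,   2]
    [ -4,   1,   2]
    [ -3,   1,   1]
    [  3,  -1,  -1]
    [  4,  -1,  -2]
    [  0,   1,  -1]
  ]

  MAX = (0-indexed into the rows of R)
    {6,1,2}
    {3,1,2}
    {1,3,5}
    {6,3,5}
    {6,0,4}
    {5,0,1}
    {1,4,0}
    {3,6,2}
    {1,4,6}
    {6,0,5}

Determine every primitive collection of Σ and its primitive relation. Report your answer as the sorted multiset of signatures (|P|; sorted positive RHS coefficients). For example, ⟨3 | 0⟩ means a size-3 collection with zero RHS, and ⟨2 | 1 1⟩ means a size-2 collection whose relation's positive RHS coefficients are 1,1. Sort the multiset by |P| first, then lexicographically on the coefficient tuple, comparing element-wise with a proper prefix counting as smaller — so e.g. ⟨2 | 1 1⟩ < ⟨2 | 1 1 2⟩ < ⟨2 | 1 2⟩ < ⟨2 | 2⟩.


Primitive collections (9):

  {2,5}:  v_{2} + v_{5} = 0  ⟹  sig = ⟨2 | 0⟩
  {3,4}:  v_{3} + v_{4} = 0  ⟹  sig = ⟨2 | 0⟩
  {0,2}:  v_{0} + v_{2} = v_{4}  ⟹  sig = ⟨2 | 1⟩
  {0,3}:  v_{0} + v_{3} = v_{5}  ⟹  sig = ⟨2 | 1⟩
  {4,5}:  v_{4} + v_{5} = v_{0}  ⟹  sig = ⟨2 | 1⟩
  {2,4}:  v_{2} + v_{4} = v_{1} + v_{6}  ⟹  sig = ⟨2 | 1 1⟩
  {1,3,6}:  v_{1} + v_{3} + v_{6} = v_{2}  ⟹  sig = ⟨3 | 1⟩
  {1,5,6}:  v_{1} + v_{5} + v_{6} = v_{4}  ⟹  sig = ⟨3 | 1⟩
  {0,1,6}:  v_{0} + v_{1} + v_{6} = 2·v_{4}  ⟹  sig = ⟨3 | 2⟩

Sorted signature multiset PRS(X):
    ⟨2 | 0⟩
    ⟨2 | 0⟩
    ⟨2 | 1⟩
    ⟨2 | 1⟩
    ⟨2 | 1⟩
    ⟨2 | 1 1⟩
    ⟨3 | 1⟩
    ⟨3 | 1⟩
    ⟨3 | 2⟩


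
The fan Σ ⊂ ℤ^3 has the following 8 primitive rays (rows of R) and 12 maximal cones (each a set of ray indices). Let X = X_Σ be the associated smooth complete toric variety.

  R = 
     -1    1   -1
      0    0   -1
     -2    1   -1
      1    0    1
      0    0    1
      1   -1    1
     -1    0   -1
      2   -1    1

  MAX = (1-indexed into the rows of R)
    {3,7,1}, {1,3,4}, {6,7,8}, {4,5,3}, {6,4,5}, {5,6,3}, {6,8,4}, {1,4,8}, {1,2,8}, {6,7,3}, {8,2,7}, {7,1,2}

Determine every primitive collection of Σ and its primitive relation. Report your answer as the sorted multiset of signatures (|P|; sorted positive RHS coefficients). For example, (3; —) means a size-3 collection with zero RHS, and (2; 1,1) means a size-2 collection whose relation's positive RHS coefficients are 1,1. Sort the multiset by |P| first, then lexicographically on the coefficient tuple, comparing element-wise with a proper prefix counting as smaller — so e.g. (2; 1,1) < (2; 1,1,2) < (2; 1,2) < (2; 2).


Primitive collections (12):

  P={1,6}:  v_{1} + v_{6} = 0  ⇒ sig = (2; —)
  P={2,5}:  v_{2} + v_{5} = 0  ⇒ sig = (2; —)
  P={3,8}:  v_{3} + v_{8} = 0  ⇒ sig = (2; —)
  P={4,7}:  v_{4} + v_{7} = 0  ⇒ sig = (2; —)
  P={1,5}:  v_{1} + v_{5} = v_{3} + v_{4}  ⇒ sig = (2; 1,1)
  P={2,3}:  v_{2} + v_{3} = v_{1} + v_{7}  ⇒ sig = (2; 1,1)
  P={2,4}:  v_{2} + v_{4} = v_{1} + v_{8}  ⇒ sig = (2; 1,1)
  P={2,6}:  v_{2} + v_{6} = v_{7} + v_{8}  ⇒ sig = (2; 1,1)
  P={5,7}:  v_{5} + v_{7} = v_{3} + v_{6}  ⇒ sig = (2; 1,1)
  P={5,8}:  v_{5} + v_{8} = v_{4} + v_{6}  ⇒ sig = (2; 1,1)
  P={1,7,8}:  v_{1} + v_{7} + v_{8} = v_{2}  ⇒ sig = (3; 1)
  P={3,4,6}:  v_{3} + v_{4} + v_{6} = v_{5}  ⇒ sig = (3; 1)

Hence PRS(X_Σ) =
    |P|=2: 10 collections, coeffs (), (), (), (), (1,1), (1,1), (1,1), (1,1), (1,1), (1,1)
    |P|=3: 2 collections, coeffs (1), (1)


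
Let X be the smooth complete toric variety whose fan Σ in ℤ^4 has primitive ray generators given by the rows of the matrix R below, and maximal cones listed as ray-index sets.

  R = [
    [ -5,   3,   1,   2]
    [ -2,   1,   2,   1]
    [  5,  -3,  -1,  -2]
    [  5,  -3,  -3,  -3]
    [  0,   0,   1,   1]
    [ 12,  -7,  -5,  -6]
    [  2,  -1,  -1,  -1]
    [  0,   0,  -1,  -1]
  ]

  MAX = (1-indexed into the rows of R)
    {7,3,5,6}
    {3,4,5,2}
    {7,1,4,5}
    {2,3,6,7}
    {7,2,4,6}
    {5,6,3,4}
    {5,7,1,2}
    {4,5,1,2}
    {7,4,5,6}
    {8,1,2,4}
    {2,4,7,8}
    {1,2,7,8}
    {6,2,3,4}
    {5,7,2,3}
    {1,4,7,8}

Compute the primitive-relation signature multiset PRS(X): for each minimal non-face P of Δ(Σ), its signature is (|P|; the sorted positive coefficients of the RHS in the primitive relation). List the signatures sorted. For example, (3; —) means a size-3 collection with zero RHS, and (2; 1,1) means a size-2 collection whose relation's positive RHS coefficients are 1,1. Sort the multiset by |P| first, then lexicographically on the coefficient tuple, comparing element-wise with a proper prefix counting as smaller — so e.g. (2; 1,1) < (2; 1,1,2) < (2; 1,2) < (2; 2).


Minimal non-faces — 9 found among 8 rays, 15 max cones:

  • {1,3}:  v_{1} + v_{3} = 0 — sig = (2; —)
  • {5,8}:  v_{5} + v_{8} = 0 — sig = (2; —)
  • {1,6}:  v_{1} + v_{6} = v_{4} + v_{7} — sig = (2; 1,1)
  • {3,8}:  v_{3} + v_{8} = v_{2} + v_{4} + v_{7} — sig = (2; 1,1,1)
  • {6,8}:  v_{6} + v_{8} = v_{2} + 2·v_{4} + 2·v_{7} — sig = (2; 1,2,2)
  • {3,4,7}:  v_{3} + v_{4} + v_{7} = v_{6} — sig = (3; 1)
  • {2,5,6}:  v_{2} + v_{5} + v_{6} = 2·v_{3} — sig = (3; 2)
  • {1,2,4,7}:  v_{1} + v_{2} + v_{4} + v_{7} = v_{8} — sig = (4; 1)
  • {2,4,5,7}:  v_{2} + v_{4} + v_{5} + v_{7} = v_{3} — sig = (4; 1)

Signatures (|P|; sorted positive RHS coefficients), sorted:
{ (2; —) ×2,  (2; 1,1),  (2; 1,1,1),  (2; 1,2,2),  (3; 1),  (3; 2),  (4; 1) ×2 }


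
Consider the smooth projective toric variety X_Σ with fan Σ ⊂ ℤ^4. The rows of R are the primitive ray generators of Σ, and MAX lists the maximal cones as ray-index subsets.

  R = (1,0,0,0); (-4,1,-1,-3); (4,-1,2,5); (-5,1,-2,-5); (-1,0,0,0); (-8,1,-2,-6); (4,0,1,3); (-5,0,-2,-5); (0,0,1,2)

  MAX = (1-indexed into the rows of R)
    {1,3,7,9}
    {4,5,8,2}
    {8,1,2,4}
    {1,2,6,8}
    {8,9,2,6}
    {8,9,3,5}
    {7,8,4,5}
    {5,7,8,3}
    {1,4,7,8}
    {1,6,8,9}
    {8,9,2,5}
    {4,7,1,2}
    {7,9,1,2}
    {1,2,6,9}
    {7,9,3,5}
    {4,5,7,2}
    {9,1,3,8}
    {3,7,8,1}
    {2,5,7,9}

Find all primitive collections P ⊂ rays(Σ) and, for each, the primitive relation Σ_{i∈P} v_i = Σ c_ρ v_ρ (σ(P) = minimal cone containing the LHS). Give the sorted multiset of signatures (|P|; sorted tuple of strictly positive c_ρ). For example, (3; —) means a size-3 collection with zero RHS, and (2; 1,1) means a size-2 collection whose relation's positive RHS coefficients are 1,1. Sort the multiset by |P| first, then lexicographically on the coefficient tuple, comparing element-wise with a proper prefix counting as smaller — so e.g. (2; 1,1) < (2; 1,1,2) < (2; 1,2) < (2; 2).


11 collections generate NE(X_Σ); each relation:

  • {1,5}:  v_{1} + v_{5} = 0  ⇒ sig = (2; —)
  • {2,3}:  v_{2} + v_{3} = v_{9}  ⇒ sig = (2; 1)
  • {3,4}:  v_{3} + v_{4} = v_{5}  ⇒ sig = (2; 1)
  • {6,7}:  v_{6} + v_{7} = v_{2}  ⇒ sig = (2; 1)
  • {4,9}:  v_{4} + v_{9} = v_{2} + v_{5}  ⇒ sig = (2; 1,1)
  • {5,6}:  v_{5} + v_{6} = v_{2} + v_{8} + v_{9}  ⇒ sig = (2; 1,1,1)
  • {3,6}:  v_{3} + v_{6} = v_{1} + v_{8} + 2·v_{9}  ⇒ sig = (2; 1,1,2)
  • {4,6}:  v_{4} + v_{6} = 2·v_{2} + v_{8}  ⇒ sig = (2; 1,2)
  • {2,7,8}:  v_{2} + v_{7} + v_{8} = v_{4}  ⇒ sig = (3; 1)
  • {7,8,9}:  v_{7} + v_{8} + v_{9} = v_{5}  ⇒ sig = (3; 1)
  • {1,2,8,9}:  v_{1} + v_{2} + v_{8} + v_{9} = v_{6}  ⇒ sig = (4; 1)

so the primitive-relation signature multiset is
{ (2; —),  (2; 1) ×3,  (2; 1,1),  (2; 1,1,1),  (2; 1,1,2),  (2; 1,2),  (3; 1) ×2,  (4; 1) }


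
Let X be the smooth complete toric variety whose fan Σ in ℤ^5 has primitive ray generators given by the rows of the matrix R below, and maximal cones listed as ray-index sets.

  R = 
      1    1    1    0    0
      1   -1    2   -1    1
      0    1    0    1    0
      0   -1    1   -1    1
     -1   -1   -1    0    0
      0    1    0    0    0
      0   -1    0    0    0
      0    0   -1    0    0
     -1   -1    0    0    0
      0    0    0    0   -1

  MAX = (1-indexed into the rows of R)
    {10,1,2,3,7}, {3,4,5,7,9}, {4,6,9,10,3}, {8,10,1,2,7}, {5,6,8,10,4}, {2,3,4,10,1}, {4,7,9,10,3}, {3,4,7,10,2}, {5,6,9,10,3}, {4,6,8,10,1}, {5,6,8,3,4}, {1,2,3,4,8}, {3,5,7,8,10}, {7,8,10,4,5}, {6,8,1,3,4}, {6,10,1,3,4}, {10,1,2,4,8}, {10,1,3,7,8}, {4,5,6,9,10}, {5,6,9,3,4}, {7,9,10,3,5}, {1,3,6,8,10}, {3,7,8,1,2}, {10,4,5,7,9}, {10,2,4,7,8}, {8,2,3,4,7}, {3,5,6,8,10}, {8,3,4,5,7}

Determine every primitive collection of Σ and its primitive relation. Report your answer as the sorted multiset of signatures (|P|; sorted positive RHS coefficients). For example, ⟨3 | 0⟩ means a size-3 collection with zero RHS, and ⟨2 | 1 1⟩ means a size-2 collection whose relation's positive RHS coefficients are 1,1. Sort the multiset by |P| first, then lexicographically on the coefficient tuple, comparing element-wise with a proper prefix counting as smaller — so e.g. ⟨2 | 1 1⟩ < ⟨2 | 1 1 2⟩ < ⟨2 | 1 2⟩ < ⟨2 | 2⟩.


Δ(Σ) — 10 vertices, 11 min non-faces:

  {1,5}:  v_{1} + v_{5} = 0  ⟹  sig = ⟨2 | 0⟩
  {6,7}:  v_{6} + v_{7} = 0  ⟹  sig = ⟨2 | 0⟩
  {8,9}:  v_{8} + v_{9} = v_{5}  ⟹  sig = ⟨2 | 1⟩
  {2,5}:  v_{2} + v_{5} = v_{4} + v_{7}  ⟹  sig = ⟨2 | 1 1⟩
  {2,6}:  v_{2} + v_{6} = v_{1} + v_{4}  ⟹  sig = ⟨2 | 1 1⟩
  {1,9}:  v_{1} + v_{9} = v_{3} + v_{4} + v_{10}  ⟹  sig = ⟨2 | 1 1 1⟩
  {2,9}:  v_{2} + v_{9} = v_{3} + 2·v_{4} + v_{7} + v_{10}  ⟹  sig = ⟨2 | 1 1 1 2⟩
  {1,4,7}:  v_{1} + v_{4} + v_{7} = v_{2}  ⟹  sig = ⟨3 | 1⟩
  {3,4,8,10}:  v_{3} + v_{4} + v_{8} + v_{10} = 0  ⟹  sig = ⟨4 | 0⟩
  {3,4,5,10}:  v_{3} + v_{4} + v_{5} + v_{10} = v_{9}  ⟹  sig = ⟨4 | 1⟩
  {2,3,8,10}:  v_{2} + v_{3} + v_{8} + v_{10} = v_{1} + v_{7}  ⟹  sig = ⟨4 | 1 1⟩

Signatures (|P|; sorted positive RHS coefficients), sorted:
[⟨2 | 0⟩, ⟨2 | 0⟩, ⟨2 | 1⟩, ⟨2 | 1 1⟩, ⟨2 | 1 1⟩, ⟨2 | 1 1 1⟩, ⟨2 | 1 1 1 2⟩, ⟨3 | 1⟩, ⟨4 | 0⟩, ⟨4 | 1⟩, ⟨4 | 1 1⟩]


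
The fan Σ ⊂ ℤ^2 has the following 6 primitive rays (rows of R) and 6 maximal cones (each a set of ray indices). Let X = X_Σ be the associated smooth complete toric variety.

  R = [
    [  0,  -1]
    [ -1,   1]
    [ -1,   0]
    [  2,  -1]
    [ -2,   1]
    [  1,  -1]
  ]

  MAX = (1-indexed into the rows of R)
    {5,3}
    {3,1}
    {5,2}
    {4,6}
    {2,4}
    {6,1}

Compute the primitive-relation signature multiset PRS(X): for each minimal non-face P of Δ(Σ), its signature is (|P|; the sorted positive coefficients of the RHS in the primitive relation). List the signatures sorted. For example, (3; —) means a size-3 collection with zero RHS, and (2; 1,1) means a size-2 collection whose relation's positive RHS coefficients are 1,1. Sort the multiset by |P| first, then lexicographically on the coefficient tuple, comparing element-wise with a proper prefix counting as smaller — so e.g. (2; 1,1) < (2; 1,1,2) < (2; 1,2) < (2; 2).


Σ has 9 primitive collections:

  P = {2,6}:  v_{2} + v_{6} = 0  ⇒ sig = (2; —)
  P = {4,5}:  v_{4} + v_{5} = 0  ⇒ sig = (2; —)
  P = {1,2}:  v_{1} + v_{2} = v_{3}  ⇒ sig = (2; 1)
  P = {2,3}:  v_{2} + v_{3} = v_{5}  ⇒ sig = (2; 1)
  P = {3,4}:  v_{3} + v_{4} = v_{6}  ⇒ sig = (2; 1)
  P = {3,6}:  v_{3} + v_{6} = v_{1}  ⇒ sig = (2; 1)
  P = {5,6}:  v_{5} + v_{6} = v_{3}  ⇒ sig = (2; 1)
  P = {1,4}:  v_{1} + v_{4} = 2·v_{6}  ⇒ sig = (2; 2)
  P = {1,5}:  v_{1} + v_{5} = 2·v_{3}  ⇒ sig = (2; 2)

Hence PRS(X_Σ) =
[(2; —), (2; —), (2; 1), (2; 1), (2; 1), (2; 1), (2; 1), (2; 2), (2; 2)]


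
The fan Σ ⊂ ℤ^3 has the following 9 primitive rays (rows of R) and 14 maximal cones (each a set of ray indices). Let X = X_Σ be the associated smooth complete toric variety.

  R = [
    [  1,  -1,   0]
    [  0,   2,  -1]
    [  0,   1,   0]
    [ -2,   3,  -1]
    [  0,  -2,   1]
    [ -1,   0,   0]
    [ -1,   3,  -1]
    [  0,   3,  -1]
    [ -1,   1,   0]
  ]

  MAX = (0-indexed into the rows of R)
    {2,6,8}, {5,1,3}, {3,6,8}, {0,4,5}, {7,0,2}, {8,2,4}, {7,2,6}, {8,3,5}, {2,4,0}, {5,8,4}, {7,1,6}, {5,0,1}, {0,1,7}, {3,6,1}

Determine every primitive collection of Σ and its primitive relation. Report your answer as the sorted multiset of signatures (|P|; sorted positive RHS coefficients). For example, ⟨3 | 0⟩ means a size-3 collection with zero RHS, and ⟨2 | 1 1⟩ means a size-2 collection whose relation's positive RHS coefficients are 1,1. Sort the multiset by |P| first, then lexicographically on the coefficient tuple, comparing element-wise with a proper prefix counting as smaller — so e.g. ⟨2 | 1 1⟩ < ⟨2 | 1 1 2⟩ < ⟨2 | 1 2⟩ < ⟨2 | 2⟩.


Σ has 15 primitive collections:

  • {0,8}:  v_{0} + v_{8} = 0  →  sig = ⟨2 | 0⟩
  • {1,4}:  v_{1} + v_{4} = 0  →  sig = ⟨2 | 0⟩
  • {0,6}:  v_{0} + v_{6} = v_{1}  →  sig = ⟨2 | 1⟩
  • {1,2}:  v_{1} + v_{2} = v_{7}  →  sig = ⟨2 | 1⟩
  • {1,8}:  v_{1} + v_{8} = v_{6}  →  sig = ⟨2 | 1⟩
  • {2,5}:  v_{2} + v_{5} = v_{8}  →  sig = ⟨2 | 1⟩
  • {4,6}:  v_{4} + v_{6} = v_{8}  →  sig = ⟨2 | 1⟩
  • {4,7}:  v_{4} + v_{7} = v_{2}  →  sig = ⟨2 | 1⟩
  • {5,6}:  v_{5} + v_{6} = v_{3}  →  sig = ⟨2 | 1⟩
  • {5,7}:  v_{5} + v_{7} = v_{6}  →  sig = ⟨2 | 1⟩
  • {0,3}:  v_{0} + v_{3} = v_{1} + v_{5}  →  sig = ⟨2 | 1 1⟩
  • {2,3}:  v_{2} + v_{3} = v_{6} + v_{8}  →  sig = ⟨2 | 1 1⟩
  • {3,4}:  v_{3} + v_{4} = v_{5} + v_{8}  →  sig = ⟨2 | 1 1⟩
  • {7,8}:  v_{7} + v_{8} = v_{2} + v_{6}  →  sig = ⟨2 | 1 1⟩
  • {3,7}:  v_{3} + v_{7} = 2·v_{6}  →  sig = ⟨2 | 2⟩

Sorted signature multiset PRS(X):
    ⟨2 | 0⟩
    ⟨2 | 0⟩
    ⟨2 | 1⟩
    ⟨2 | 1⟩
    ⟨2 | 1⟩
    ⟨2 | 1⟩
    ⟨2 | 1⟩
    ⟨2 | 1⟩
    ⟨2 | 1⟩
    ⟨2 | 1⟩
    ⟨2 | 1 1⟩
    ⟨2 | 1 1⟩
    ⟨2 | 1 1⟩
    ⟨2 | 1 1⟩
    ⟨2 | 2⟩


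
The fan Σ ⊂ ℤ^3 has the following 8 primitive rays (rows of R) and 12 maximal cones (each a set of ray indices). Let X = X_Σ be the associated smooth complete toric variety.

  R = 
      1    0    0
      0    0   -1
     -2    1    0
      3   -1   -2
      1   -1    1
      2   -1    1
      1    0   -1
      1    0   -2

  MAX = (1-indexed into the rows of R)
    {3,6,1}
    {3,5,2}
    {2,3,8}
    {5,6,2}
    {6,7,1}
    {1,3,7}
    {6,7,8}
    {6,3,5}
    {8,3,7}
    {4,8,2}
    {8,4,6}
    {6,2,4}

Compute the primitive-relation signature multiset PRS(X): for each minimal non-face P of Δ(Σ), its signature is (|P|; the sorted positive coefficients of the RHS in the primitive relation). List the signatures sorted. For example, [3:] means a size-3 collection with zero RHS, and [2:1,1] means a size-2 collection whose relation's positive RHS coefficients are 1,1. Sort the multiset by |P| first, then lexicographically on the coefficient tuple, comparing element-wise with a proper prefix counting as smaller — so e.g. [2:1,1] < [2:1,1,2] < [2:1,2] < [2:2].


14 minimal non-faces of Δ(Σ) (on 8 rays):

  • {1,2}:  v_{1} + v_{2} = v_{7}  →  sig = [2:1]
  • {1,5}:  v_{1} + v_{5} = v_{6}  →  sig = [2:1]
  • {2,7}:  v_{2} + v_{7} = v_{8}  →  sig = [2:1]
  • {3,4}:  v_{3} + v_{4} = v_{8}  →  sig = [2:1]
  • {5,7}:  v_{5} + v_{7} = v_{2} + v_{6}  →  sig = [2:1,1]
  • {1,4}:  v_{1} + v_{4} = v_{6} + v_{7} + v_{8}  →  sig = [2:1,1,1]
  • {4,7}:  v_{4} + v_{7} = v_{6} + 2·v_{8}  →  sig = [2:1,2]
  • {5,8}:  v_{5} + v_{8} = 2·v_{2} + v_{6}  →  sig = [2:1,2]
  • {1,8}:  v_{1} + v_{8} = 2·v_{7}  →  sig = [2:2]
  • {4,5}:  v_{4} + v_{5} = 3·v_{2} + 2·v_{6}  →  sig = [2:2,3]
  • {2,3,6}:  v_{2} + v_{3} + v_{6} = 0  →  sig = [3:]
  • {2,6,8}:  v_{2} + v_{6} + v_{8} = v_{4}  →  sig = [3:1]
  • {3,6,7}:  v_{3} + v_{6} + v_{7} = v_{1}  →  sig = [3:1]
  • {3,6,8}:  v_{3} + v_{6} + v_{8} = v_{7}  →  sig = [3:1]

Signatures (|P|; sorted positive RHS coefficients), sorted:
    [2:1]
    [2:1]
    [2:1]
    [2:1]
    [2:1,1]
    [2:1,1,1]
    [2:1,2]
    [2:1,2]
    [2:2]
    [2:2,3]
    [3:]
    [3:1]
    [3:1]
    [3:1]


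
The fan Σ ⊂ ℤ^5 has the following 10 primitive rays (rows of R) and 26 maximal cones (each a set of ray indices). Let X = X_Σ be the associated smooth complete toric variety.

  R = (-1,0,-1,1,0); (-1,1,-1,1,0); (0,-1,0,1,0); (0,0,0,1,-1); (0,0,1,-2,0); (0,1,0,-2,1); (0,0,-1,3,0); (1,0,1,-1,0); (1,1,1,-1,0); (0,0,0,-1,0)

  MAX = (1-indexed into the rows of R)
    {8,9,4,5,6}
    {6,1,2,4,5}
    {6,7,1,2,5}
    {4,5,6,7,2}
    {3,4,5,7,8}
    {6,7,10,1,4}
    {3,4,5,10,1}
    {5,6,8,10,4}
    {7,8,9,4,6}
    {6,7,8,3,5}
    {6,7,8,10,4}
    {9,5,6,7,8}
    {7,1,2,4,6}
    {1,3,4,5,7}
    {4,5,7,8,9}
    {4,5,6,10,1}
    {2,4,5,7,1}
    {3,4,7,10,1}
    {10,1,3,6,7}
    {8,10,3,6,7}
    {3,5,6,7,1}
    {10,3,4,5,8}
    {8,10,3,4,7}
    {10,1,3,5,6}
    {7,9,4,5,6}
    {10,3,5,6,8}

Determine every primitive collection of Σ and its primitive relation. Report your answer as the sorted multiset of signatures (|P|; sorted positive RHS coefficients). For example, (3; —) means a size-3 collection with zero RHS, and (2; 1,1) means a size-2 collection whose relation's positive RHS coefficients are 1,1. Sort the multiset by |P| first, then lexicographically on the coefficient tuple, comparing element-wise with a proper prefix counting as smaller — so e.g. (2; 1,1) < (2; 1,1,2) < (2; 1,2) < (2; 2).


Δ(Σ) — 10 vertices, 12 min non-faces:

  P = {1,8}:  v_{1} + v_{8} = 0 ; sig = (2; —)
  P = {2,3}:  v_{2} + v_{3} = v_{1} + v_{5} + v_{7} ; sig = (2; 1,1,1)
  P = {2,10}:  v_{2} + v_{10} = v_{1} + v_{4} + v_{6} ; sig = (2; 1,1,1)
  P = {3,9}:  v_{3} + v_{9} = v_{5} + v_{7} + v_{8} ; sig = (2; 1,1,1)
  P = {9,10}:  v_{9} + v_{10} = v_{4} + v_{6} + v_{8} ; sig = (2; 1,1,1)
  P = {1,9}:  v_{1} + v_{9} = v_{4} + v_{5} + v_{6} + v_{7} ; sig = (2; 1,1,1,1)
  P = {2,8}:  v_{2} + v_{8} = v_{4} + v_{5} + v_{6} + v_{7} ; sig = (2; 1,1,1,1)
  P = {2,9}:  v_{2} + v_{9} = 2·v_{4} + 2·v_{5} + 2·v_{6} + 2·v_{7} ; sig = (2; 2,2,2,2)
  P = {3,4,6}:  v_{3} + v_{4} + v_{6} = 0 ; sig = (3; —)
  P = {5,7,10}:  v_{5} + v_{7} + v_{10} = 0 ; sig = (3; —)
  P = {1,4,5,6,7}:  v_{1} + v_{4} + v_{5} + v_{6} + v_{7} = v_{2} ; sig = (5; 1)
  P = {4,5,6,7,8}:  v_{4} + v_{5} + v_{6} + v_{7} + v_{8} = v_{9} ; sig = (5; 1)

so the primitive-relation signature multiset is
    |P|=2: 8 collections, coeffs (), (1,1,1), (1,1,1), (1,1,1), (1,1,1), (1,1,1,1), (1,1,1,1), (2,2,2,2)
    |P|=3: 2 collections, coeffs (), ()
    |P|=5: 2 collections, coeffs (1), (1)


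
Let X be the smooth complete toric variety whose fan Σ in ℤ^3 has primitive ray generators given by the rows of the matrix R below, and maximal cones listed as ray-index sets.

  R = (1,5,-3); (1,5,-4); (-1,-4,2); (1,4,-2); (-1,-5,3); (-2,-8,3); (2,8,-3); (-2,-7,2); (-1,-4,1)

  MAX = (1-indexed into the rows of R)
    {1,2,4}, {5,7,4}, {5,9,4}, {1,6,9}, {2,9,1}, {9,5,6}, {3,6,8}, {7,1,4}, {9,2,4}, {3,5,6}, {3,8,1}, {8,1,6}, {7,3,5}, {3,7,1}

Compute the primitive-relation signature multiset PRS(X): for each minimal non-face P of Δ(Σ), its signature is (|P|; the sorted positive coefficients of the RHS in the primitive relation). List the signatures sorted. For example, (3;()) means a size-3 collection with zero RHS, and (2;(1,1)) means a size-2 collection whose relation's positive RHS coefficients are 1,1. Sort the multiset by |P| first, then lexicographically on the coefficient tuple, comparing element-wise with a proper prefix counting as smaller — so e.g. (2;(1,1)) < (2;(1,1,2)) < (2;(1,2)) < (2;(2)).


|primitive collections| = 17. Relations:

  P={1,5}:  v_{1} + v_{5} = 0 — sig = (2;())
  P={3,4}:  v_{3} + v_{4} = 0 — sig = (2;())
  P={6,7}:  v_{6} + v_{7} = 0 — sig = (2;())
  P={3,9}:  v_{3} + v_{9} = v_{6} — sig = (2;(1))
  P={4,6}:  v_{4} + v_{6} = v_{9} — sig = (2;(1))
  P={7,9}:  v_{7} + v_{9} = v_{4} — sig = (2;(1))
  P={2,3}:  v_{2} + v_{3} = v_{1} + v_{9} — sig = (2;(1,1))
  P={2,5}:  v_{2} + v_{5} = v_{4} + v_{9} — sig = (2;(1,1))
  P={4,8}:  v_{4} + v_{8} = v_{1} + v_{6} — sig = (2;(1,1))
  P={5,8}:  v_{5} + v_{8} = v_{3} + v_{6} — sig = (2;(1,1))
  P={7,8}:  v_{7} + v_{8} = v_{1} + v_{3} — sig = (2;(1,1))
  P={2,8}:  v_{2} + v_{8} = 2·v_{1} + v_{6} + v_{9} — sig = (2;(1,1,2))
  P={2,6}:  v_{2} + v_{6} = v_{1} + 2·v_{9} — sig = (2;(1,2))
  P={2,7}:  v_{2} + v_{7} = v_{1} + 2·v_{4} — sig = (2;(1,2))
  P={8,9}:  v_{8} + v_{9} = v_{1} + 2·v_{6} — sig = (2;(1,2))
  P={1,3,6}:  v_{1} + v_{3} + v_{6} = v_{8} — sig = (3;(1))
  P={1,4,9}:  v_{1} + v_{4} + v_{9} = v_{2} — sig = (3;(1))

Sorted signature multiset PRS(X):
[(2;()), (2;()), (2;()), (2;(1)), (2;(1)), (2;(1)), (2;(1,1)), (2;(1,1)), (2;(1,1)), (2;(1,1)), (2;(1,1)), (2;(1,1,2)), (2;(1,2)), (2;(1,2)), (2;(1,2)), (3;(1)), (3;(1))]


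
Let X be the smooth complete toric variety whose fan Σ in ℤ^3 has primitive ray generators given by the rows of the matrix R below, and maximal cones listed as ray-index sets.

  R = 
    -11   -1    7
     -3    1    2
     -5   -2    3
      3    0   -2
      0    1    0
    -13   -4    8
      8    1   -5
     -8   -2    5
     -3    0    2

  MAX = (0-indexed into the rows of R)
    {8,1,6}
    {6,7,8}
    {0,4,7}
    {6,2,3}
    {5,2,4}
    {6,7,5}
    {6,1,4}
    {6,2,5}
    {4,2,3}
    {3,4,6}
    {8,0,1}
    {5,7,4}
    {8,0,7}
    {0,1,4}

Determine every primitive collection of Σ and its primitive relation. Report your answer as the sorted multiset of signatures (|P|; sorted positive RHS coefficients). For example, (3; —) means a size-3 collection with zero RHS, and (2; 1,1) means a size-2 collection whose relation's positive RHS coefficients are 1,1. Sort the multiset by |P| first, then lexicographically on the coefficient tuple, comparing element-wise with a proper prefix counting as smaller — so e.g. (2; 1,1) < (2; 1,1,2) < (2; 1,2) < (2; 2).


Primitive collections (18):

  • {3,8}:  v_{3} + v_{8} = 0  →  sig = (2; —)
  • {0,6}:  v_{0} + v_{6} = v_{8}  →  sig = (2; 1)
  • {1,3}:  v_{1} + v_{3} = v_{4}  →  sig = (2; 1)
  • {1,7}:  v_{1} + v_{7} = v_{0}  →  sig = (2; 1)
  • {2,7}:  v_{2} + v_{7} = v_{5}  →  sig = (2; 1)
  • {2,8}:  v_{2} + v_{8} = v_{7}  →  sig = (2; 1)
  • {3,7}:  v_{3} + v_{7} = v_{2}  →  sig = (2; 1)
  • {4,8}:  v_{4} + v_{8} = v_{1}  →  sig = (2; 1)
  • {0,3}:  v_{0} + v_{3} = v_{4} + v_{7}  →  sig = (2; 1,1)
  • {1,2}:  v_{1} + v_{2} = v_{4} + v_{7}  →  sig = (2; 1,1)
  • {0,2}:  v_{0} + v_{2} = v_{4} + 2·v_{7}  →  sig = (2; 1,2)
  • {1,5}:  v_{1} + v_{5} = v_{4} + 2·v_{7}  →  sig = (2; 1,2)
  • {0,5}:  v_{0} + v_{5} = v_{4} + 3·v_{7}  →  sig = (2; 1,3)
  • {3,5}:  v_{3} + v_{5} = 2·v_{2}  →  sig = (2; 2)
  • {5,8}:  v_{5} + v_{8} = 2·v_{7}  →  sig = (2; 2)
  • {4,6,7}:  v_{4} + v_{6} + v_{7} = 0  →  sig = (3; —)
  • {2,4,6}:  v_{2} + v_{4} + v_{6} = v_{3}  →  sig = (3; 1)
  • {4,5,6}:  v_{4} + v_{5} + v_{6} = v_{2}  →  sig = (3; 1)

Sorted signature multiset PRS(X):
[(2; —), (2; 1), (2; 1), (2; 1), (2; 1), (2; 1), (2; 1), (2; 1), (2; 1,1), (2; 1,1), (2; 1,2), (2; 1,2), (2; 1,3), (2; 2), (2; 2), (3; —), (3; 1), (3; 1)]


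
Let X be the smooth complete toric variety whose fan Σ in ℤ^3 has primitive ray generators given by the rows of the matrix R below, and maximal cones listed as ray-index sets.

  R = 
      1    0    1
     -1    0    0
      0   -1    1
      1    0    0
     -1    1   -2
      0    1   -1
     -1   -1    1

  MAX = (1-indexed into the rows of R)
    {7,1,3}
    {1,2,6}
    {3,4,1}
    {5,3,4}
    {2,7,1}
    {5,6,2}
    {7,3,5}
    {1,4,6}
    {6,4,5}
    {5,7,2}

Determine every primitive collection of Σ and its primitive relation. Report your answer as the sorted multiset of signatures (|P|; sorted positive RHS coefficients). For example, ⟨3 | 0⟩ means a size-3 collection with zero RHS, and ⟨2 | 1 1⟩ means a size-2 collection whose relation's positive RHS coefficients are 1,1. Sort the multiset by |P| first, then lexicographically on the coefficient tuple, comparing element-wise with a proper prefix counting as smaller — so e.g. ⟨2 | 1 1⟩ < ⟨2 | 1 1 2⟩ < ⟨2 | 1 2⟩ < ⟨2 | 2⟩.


Minimal non-faces — 6 found among 7 rays, 10 max cones:

  P={2,4}:  v_{2} + v_{4} = 0 ; sig = ⟨2 | 0⟩
  P={3,6}:  v_{3} + v_{6} = 0 ; sig = ⟨2 | 0⟩
  P={1,5}:  v_{1} + v_{5} = v_{6} ; sig = ⟨2 | 1⟩
  P={2,3}:  v_{2} + v_{3} = v_{7} ; sig = ⟨2 | 1⟩
  P={4,7}:  v_{4} + v_{7} = v_{3} ; sig = ⟨2 | 1⟩
  P={6,7}:  v_{6} + v_{7} = v_{2} ; sig = ⟨2 | 1⟩

so the primitive-relation signature multiset is
    |P|=2: 6 collections, coeffs (), (), (1), (1), (1), (1)


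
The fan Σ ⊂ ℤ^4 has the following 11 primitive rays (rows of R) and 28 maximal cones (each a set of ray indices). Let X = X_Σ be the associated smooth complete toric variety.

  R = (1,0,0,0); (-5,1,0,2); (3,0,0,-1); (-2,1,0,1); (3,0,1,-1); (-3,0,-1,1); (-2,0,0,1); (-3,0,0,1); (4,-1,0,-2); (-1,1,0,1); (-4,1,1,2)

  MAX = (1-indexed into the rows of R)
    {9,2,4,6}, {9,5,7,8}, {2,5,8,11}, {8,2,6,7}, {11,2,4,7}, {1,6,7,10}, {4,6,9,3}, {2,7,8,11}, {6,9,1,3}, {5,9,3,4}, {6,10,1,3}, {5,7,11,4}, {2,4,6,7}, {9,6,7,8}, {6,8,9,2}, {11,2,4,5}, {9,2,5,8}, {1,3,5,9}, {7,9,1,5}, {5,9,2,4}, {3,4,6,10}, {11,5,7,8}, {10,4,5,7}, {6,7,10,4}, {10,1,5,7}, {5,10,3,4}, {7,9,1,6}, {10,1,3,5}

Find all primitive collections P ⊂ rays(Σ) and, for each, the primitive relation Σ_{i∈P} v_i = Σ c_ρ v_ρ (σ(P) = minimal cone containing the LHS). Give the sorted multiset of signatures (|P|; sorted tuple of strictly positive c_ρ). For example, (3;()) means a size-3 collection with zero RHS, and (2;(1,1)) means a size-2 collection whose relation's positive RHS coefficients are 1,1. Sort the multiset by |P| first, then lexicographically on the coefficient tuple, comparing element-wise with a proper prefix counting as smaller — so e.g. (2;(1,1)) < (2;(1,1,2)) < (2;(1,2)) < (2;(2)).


19 minimal non-faces of Δ(Σ) (on 11 rays):

  P = {3,8}:  v_{3} + v_{8} = 0  ⇒ sig = (2;())
  P = {5,6}:  v_{5} + v_{6} = 0  ⇒ sig = (2;())
  P = {1,4}:  v_{1} + v_{4} = v_{10}  ⇒ sig = (2;(1))
  P = {1,8}:  v_{1} + v_{8} = v_{7}  ⇒ sig = (2;(1))
  P = {2,3}:  v_{2} + v_{3} = v_{4}  ⇒ sig = (2;(1))
  P = {3,7}:  v_{3} + v_{7} = v_{1}  ⇒ sig = (2;(1))
  P = {4,8}:  v_{4} + v_{8} = v_{2}  ⇒ sig = (2;(1))
  P = {9,10}:  v_{9} + v_{10} = v_{3}  ⇒ sig = (2;(1))
  P = {1,2}:  v_{1} + v_{2} = v_{4} + v_{7}  ⇒ sig = (2;(1,1))
  P = {6,11}:  v_{6} + v_{11} = v_{2} + v_{7}  ⇒ sig = (2;(1,1))
  P = {8,10}:  v_{8} + v_{10} = v_{4} + v_{7}  ⇒ sig = (2;(1,1))
  P = {9,11}:  v_{9} + v_{11} = v_{5} + v_{8}  ⇒ sig = (2;(1,1))
  P = {3,11}:  v_{3} + v_{11} = v_{4} + v_{5} + v_{7}  ⇒ sig = (2;(1,1,1))
  P = {1,11}:  v_{1} + v_{11} = v_{4} + v_{5} + 2·v_{7}  ⇒ sig = (2;(1,1,2))
  P = {2,10}:  v_{2} + v_{10} = 2·v_{4} + v_{7}  ⇒ sig = (2;(1,2))
  P = {10,11}:  v_{10} + v_{11} = 2·v_{4} + v_{5} + 2·v_{7}  ⇒ sig = (2;(1,2,2))
  P = {4,7,9}:  v_{4} + v_{7} + v_{9} = 0  ⇒ sig = (3;())
  P = {2,5,7}:  v_{2} + v_{5} + v_{7} = v_{11}  ⇒ sig = (3;(1))
  P = {2,7,9}:  v_{2} + v_{7} + v_{9} = v_{8}  ⇒ sig = (3;(1))

so the primitive-relation signature multiset is
    (2;())
    (2;())
    (2;(1))
    (2;(1))
    (2;(1))
    (2;(1))
    (2;(1))
    (2;(1))
    (2;(1,1))
    (2;(1,1))
    (2;(1,1))
    (2;(1,1))
    (2;(1,1,1))
    (2;(1,1,2))
    (2;(1,2))
    (2;(1,2,2))
    (3;())
    (3;(1))
    (3;(1))


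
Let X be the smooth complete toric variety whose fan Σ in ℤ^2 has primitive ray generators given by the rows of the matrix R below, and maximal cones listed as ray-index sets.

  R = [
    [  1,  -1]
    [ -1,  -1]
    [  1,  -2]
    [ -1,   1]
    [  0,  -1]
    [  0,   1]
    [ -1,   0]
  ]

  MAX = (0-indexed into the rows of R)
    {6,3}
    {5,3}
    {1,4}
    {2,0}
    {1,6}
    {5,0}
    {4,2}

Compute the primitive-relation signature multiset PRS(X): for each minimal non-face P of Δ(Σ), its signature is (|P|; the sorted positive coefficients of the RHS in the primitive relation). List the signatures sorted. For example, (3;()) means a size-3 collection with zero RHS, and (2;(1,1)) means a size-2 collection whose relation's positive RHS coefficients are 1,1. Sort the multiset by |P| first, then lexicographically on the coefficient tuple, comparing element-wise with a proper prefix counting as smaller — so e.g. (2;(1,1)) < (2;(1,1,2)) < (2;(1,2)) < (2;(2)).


Σ has 14 primitive collections:

  {0,3}:  v_{0} + v_{3} = 0 ; sig = (2;())
  {4,5}:  v_{4} + v_{5} = 0 ; sig = (2;())
  {0,4}:  v_{0} + v_{4} = v_{2} ; sig = (2;(1))
  {0,6}:  v_{0} + v_{6} = v_{4} ; sig = (2;(1))
  {1,5}:  v_{1} + v_{5} = v_{6} ; sig = (2;(1))
  {2,3}:  v_{2} + v_{3} = v_{4} ; sig = (2;(1))
  {2,5}:  v_{2} + v_{5} = v_{0} ; sig = (2;(1))
  {3,4}:  v_{3} + v_{4} = v_{6} ; sig = (2;(1))
  {4,6}:  v_{4} + v_{6} = v_{1} ; sig = (2;(1))
  {5,6}:  v_{5} + v_{6} = v_{3} ; sig = (2;(1))
  {0,1}:  v_{0} + v_{1} = 2·v_{4} ; sig = (2;(2))
  {1,3}:  v_{1} + v_{3} = 2·v_{6} ; sig = (2;(2))
  {2,6}:  v_{2} + v_{6} = 2·v_{4} ; sig = (2;(2))
  {1,2}:  v_{1} + v_{2} = 3·v_{4} ; sig = (2;(3))

Hence PRS(X_Σ) =
    (2;())
    (2;())
    (2;(1))
    (2;(1))
    (2;(1))
    (2;(1))
    (2;(1))
    (2;(1))
    (2;(1))
    (2;(1))
    (2;(2))
    (2;(2))
    (2;(2))
    (2;(3))


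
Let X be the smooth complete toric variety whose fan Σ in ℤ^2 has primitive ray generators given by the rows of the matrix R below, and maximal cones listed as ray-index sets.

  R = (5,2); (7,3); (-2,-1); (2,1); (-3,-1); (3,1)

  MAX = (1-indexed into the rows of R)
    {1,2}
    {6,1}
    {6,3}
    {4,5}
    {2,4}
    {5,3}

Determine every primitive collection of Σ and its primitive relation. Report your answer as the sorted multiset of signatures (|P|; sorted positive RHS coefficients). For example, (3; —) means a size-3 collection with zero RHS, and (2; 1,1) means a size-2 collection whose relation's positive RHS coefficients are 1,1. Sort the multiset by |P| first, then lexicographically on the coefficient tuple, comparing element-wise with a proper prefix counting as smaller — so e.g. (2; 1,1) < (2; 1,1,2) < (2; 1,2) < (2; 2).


9 minimal non-faces of Δ(Σ) (on 6 rays):

  P={3,4}:  v_{3} + v_{4} = 0 ; sig = (2; —)
  P={5,6}:  v_{5} + v_{6} = 0 ; sig = (2; —)
  P={1,3}:  v_{1} + v_{3} = v_{6} ; sig = (2; 1)
  P={1,4}:  v_{1} + v_{4} = v_{2} ; sig = (2; 1)
  P={1,5}:  v_{1} + v_{5} = v_{4} ; sig = (2; 1)
  P={2,3}:  v_{2} + v_{3} = v_{1} ; sig = (2; 1)
  P={4,6}:  v_{4} + v_{6} = v_{1} ; sig = (2; 1)
  P={2,5}:  v_{2} + v_{5} = 2·v_{4} ; sig = (2; 2)
  P={2,6}:  v_{2} + v_{6} = 2·v_{1} ; sig = (2; 2)

so the primitive-relation signature multiset is
    |P|=2: 9 collections, coeffs (), (), (1), (1), (1), (1), (1), (2), (2)


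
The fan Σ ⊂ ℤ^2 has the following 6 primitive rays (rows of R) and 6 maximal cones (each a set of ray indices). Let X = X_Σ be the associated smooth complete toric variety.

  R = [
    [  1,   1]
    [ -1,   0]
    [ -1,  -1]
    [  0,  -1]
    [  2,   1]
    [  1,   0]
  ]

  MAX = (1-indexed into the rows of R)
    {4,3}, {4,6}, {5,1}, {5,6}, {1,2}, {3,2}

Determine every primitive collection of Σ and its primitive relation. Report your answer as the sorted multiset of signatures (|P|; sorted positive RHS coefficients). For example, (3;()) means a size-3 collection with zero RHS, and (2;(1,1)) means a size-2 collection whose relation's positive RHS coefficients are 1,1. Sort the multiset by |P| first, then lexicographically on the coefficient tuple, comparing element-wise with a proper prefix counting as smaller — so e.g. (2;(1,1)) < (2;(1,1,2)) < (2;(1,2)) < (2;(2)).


Minimal non-faces — 9 found among 6 rays, 6 max cones:

  • {1,3}:  v_{1} + v_{3} = 0  →  sig = (2;())
  • {2,6}:  v_{2} + v_{6} = 0  →  sig = (2;())
  • {1,4}:  v_{1} + v_{4} = v_{6}  →  sig = (2;(1))
  • {1,6}:  v_{1} + v_{6} = v_{5}  →  sig = (2;(1))
  • {2,4}:  v_{2} + v_{4} = v_{3}  →  sig = (2;(1))
  • {2,5}:  v_{2} + v_{5} = v_{1}  →  sig = (2;(1))
  • {3,5}:  v_{3} + v_{5} = v_{6}  →  sig = (2;(1))
  • {3,6}:  v_{3} + v_{6} = v_{4}  →  sig = (2;(1))
  • {4,5}:  v_{4} + v_{5} = 2·v_{6}  →  sig = (2;(2))

Signatures (|P|; sorted positive RHS coefficients), sorted:
[(2;()), (2;()), (2;(1)), (2;(1)), (2;(1)), (2;(1)), (2;(1)), (2;(1)), (2;(2))]


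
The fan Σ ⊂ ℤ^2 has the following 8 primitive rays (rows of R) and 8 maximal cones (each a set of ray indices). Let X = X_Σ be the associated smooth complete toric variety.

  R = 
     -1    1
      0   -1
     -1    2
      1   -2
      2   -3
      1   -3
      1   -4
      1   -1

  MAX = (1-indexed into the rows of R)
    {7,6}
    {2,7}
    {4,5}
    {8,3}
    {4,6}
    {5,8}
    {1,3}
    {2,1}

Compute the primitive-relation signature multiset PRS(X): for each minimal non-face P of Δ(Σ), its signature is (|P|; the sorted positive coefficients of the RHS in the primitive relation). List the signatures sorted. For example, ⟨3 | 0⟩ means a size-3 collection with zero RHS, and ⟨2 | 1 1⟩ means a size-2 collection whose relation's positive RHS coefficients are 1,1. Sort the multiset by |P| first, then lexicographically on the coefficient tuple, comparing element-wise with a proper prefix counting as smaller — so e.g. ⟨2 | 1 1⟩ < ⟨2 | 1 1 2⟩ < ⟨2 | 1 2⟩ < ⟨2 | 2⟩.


Σ has 20 primitive collections:

  • {1,8}:  v_{1} + v_{8} = 0  ⟹  sig = ⟨2 | 0⟩
  • {3,4}:  v_{3} + v_{4} = 0  ⟹  sig = ⟨2 | 0⟩
  • {1,4}:  v_{1} + v_{4} = v_{2}  ⟹  sig = ⟨2 | 1⟩
  • {1,5}:  v_{1} + v_{5} = v_{4}  ⟹  sig = ⟨2 | 1⟩
  • {2,3}:  v_{2} + v_{3} = v_{1}  ⟹  sig = ⟨2 | 1⟩
  • {2,4}:  v_{2} + v_{4} = v_{6}  ⟹  sig = ⟨2 | 1⟩
  • {2,6}:  v_{2} + v_{6} = v_{7}  ⟹  sig = ⟨2 | 1⟩
  • {2,8}:  v_{2} + v_{8} = v_{4}  ⟹  sig = ⟨2 | 1⟩
  • {3,5}:  v_{3} + v_{5} = v_{8}  ⟹  sig = ⟨2 | 1⟩
  • {3,6}:  v_{3} + v_{6} = v_{2}  ⟹  sig = ⟨2 | 1⟩
  • {4,8}:  v_{4} + v_{8} = v_{5}  ⟹  sig = ⟨2 | 1⟩
  • {7,8}:  v_{7} + v_{8} = v_{4} + v_{6}  ⟹  sig = ⟨2 | 1 1⟩
  • {5,7}:  v_{5} + v_{7} = 2·v_{4} + v_{6}  ⟹  sig = ⟨2 | 1 2⟩
  • {1,6}:  v_{1} + v_{6} = 2·v_{2}  ⟹  sig = ⟨2 | 2⟩
  • {2,5}:  v_{2} + v_{5} = 2·v_{4}  ⟹  sig = ⟨2 | 2⟩
  • {3,7}:  v_{3} + v_{7} = 2·v_{2}  ⟹  sig = ⟨2 | 2⟩
  • {4,7}:  v_{4} + v_{7} = 2·v_{6}  ⟹  sig = ⟨2 | 2⟩
  • {6,8}:  v_{6} + v_{8} = 2·v_{4}  ⟹  sig = ⟨2 | 2⟩
  • {1,7}:  v_{1} + v_{7} = 3·v_{2}  ⟹  sig = ⟨2 | 3⟩
  • {5,6}:  v_{5} + v_{6} = 3·v_{4}  ⟹  sig = ⟨2 | 3⟩

Sorted signature multiset PRS(X):
    |P|=2: 20 collections, coeffs (), (), (1), (1), (1), (1), (1), (1), (1), (1), (1), (1,1), (1,2), (2), (2), (2), (2), (2), (3), (3)


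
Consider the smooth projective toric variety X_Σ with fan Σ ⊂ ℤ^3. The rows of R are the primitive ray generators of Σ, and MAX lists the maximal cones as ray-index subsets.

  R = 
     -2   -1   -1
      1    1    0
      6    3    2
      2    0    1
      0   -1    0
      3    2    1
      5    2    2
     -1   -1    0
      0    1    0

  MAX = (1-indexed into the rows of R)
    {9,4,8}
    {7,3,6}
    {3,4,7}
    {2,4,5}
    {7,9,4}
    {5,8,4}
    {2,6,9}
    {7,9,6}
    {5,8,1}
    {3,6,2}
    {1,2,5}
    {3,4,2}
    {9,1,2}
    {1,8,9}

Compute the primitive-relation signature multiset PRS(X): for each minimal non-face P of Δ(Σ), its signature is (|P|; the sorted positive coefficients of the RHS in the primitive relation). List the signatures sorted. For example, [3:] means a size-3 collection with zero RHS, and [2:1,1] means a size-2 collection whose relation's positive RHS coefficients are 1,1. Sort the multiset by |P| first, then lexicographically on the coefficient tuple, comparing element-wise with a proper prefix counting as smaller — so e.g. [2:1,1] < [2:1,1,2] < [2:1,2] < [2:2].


Minimal non-faces — 16 found among 9 rays, 14 max cones:

  • {2,8}:  v_{2} + v_{8} = 0 ; sig = [2:]
  • {5,9}:  v_{5} + v_{9} = 0 ; sig = [2:]
  • {1,4}:  v_{1} + v_{4} = v_{5} ; sig = [2:1]
  • {1,6}:  v_{1} + v_{6} = v_{2} ; sig = [2:1]
  • {2,7}:  v_{2} + v_{7} = v_{3} ; sig = [2:1]
  • {3,8}:  v_{3} + v_{8} = v_{7} ; sig = [2:1]
  • {4,6}:  v_{4} + v_{6} = v_{7} ; sig = [2:1]
  • {1,7}:  v_{1} + v_{7} = v_{2} + v_{4} ; sig = [2:1,1]
  • {5,6}:  v_{5} + v_{6} = v_{2} + v_{4} ; sig = [2:1,1]
  • {6,8}:  v_{6} + v_{8} = v_{4} + v_{9} ; sig = [2:1,1]
  • {1,3}:  v_{1} + v_{3} = 2·v_{2} + v_{4} ; sig = [2:1,2]
  • {5,7}:  v_{5} + v_{7} = v_{2} + 2·v_{4} ; sig = [2:1,2]
  • {7,8}:  v_{7} + v_{8} = 2·v_{4} + v_{9} ; sig = [2:1,2]
  • {3,9}:  v_{3} + v_{9} = 2·v_{6} ; sig = [2:2]
  • {3,5}:  v_{3} + v_{5} = 2·v_{2} + 2·v_{4} ; sig = [2:2,2]
  • {2,4,9}:  v_{2} + v_{4} + v_{9} = v_{6} ; sig = [3:1]

Sorted signature multiset PRS(X):
    |P|=2: 15 collections, coeffs (), (), (1), (1), (1), (1), (1), (1,1), (1,1), (1,1), (1,2), (1,2), (1,2), (2), (2,2)
    |P|=3: 1 collection, coeffs (1)
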